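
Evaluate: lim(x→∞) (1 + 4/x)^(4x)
This is an exponential indeterminate form.

For exponential indeterminate forms, take the natural log:
  Let L = lim(x→∞) (1 + 4/x)^(4x)
  Then ln(L) = lim(x→∞) [exponent × ln(base)]
  Evaluate using L'Hôpital or standard limits, then exponentiate.
  L = e^(16)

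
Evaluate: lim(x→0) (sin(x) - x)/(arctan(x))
This is a 0/0 indeterminate form.

Apply L'Hôpital's rule: differentiate numerator and denominator separately.
  f(x) = -x + sin(x)   ⇒   f'(x) = cos(x) - 1
  g(x) = atan(x)   ⇒   g'(x) = 1/(x^2 + 1)
  lim(x→0) f'(x)/g'(x) = lim(x→0) (cos(x) - 1)/(1/(x^2 + 1))
  = 0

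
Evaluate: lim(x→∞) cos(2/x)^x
This is an exponential indeterminate form.

For exponential indeterminate forms, take the natural log:
  Let L = lim(x→∞) cos(2/x)^x
  Then ln(L) = lim(x→∞) [exponent × ln(base)]
  Evaluate using L'Hôpital or standard limits, then exponentiate.
  L = 1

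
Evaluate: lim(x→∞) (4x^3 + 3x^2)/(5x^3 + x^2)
This is an ∞/∞ indeterminate form.

Apply L'Hôpital's rule: differentiate numerator and denominator separately.
  f(x) = 4·x^3 + 3·x^2   ⇒   f'(x) = 12·x^2 + 6·x
  g(x) = 5·x^3 + x^2   ⇒   g'(x) = 15·x^2 + 2·x
  lim(x→∞) f'(x)/g'(x) = lim(x→∞) (12·x^2 + 6·x)/(15·x^2 + 2·x)
  = 4/5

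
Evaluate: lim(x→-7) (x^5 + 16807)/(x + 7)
This is a standard limit.

Factor or rationalize the expression:
  lim(x→-7) (x^5 + 16807)/(x + 7) = 12005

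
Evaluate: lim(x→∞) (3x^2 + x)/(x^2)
This is an ∞/∞ indeterminate form.

Apply L'Hôpital's rule: differentiate numerator and denominator separately.
  f(x) = 3·x^2 + x   ⇒   f'(x) = 6·x + 1
  g(x) = x^2   ⇒   g'(x) = 2·x
  lim(x→∞) f'(x)/g'(x) = lim(x→∞) (6·x + 1)/(2·x)
  = 3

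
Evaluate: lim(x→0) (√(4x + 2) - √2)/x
This is a standard limit.

Factor or rationalize the expression:
  lim(x→0) (√(4x + 2) - √2)/x = sqrt(2)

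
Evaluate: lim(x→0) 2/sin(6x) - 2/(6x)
This is an ∞-∞ indeterminate form.

Combine fractions or rationalize to convert ∞-∞ to 0/0 form:
  lim(x→0) 2/sin(6x) - 2/(6x) = 0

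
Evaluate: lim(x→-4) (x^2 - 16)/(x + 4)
This is a standard limit.

Factor or rationalize the expression:
  lim(x→-4) (x^2 - 16)/(x + 4) = -8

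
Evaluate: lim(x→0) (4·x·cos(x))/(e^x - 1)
This is a 0/0 indeterminate form.

Apply L'Hôpital's rule: differentiate numerator and denominator separately.
  f(x) = 4·x·cos(x)   ⇒   f'(x) = -4·x·sin(x) + 4·cos(x)
  g(x) = e^(x) - 1   ⇒   g'(x) = e^(x)
  lim(x→0) f'(x)/g'(x) = lim(x→0) (-4·x·sin(x) + 4·cos(x))/(e^(x))
  = 4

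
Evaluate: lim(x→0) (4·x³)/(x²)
This is a 0/0 indeterminate form.

Apply L'Hôpital's rule: differentiate numerator and denominator separately.
  f(x) = 4·x^3   ⇒   f'(x) = 12·x^2
  g(x) = x^2   ⇒   g'(x) = 2·x
  lim(x→0) f'(x)/g'(x) = lim(x→0) (12·x^2)/(2·x)
  = 0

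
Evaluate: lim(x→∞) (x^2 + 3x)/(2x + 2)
This is an ∞/∞ indeterminate form.

Apply L'Hôpital's rule: differentiate numerator and denominator separately.
  f(x) = x^2 + 3·x   ⇒   f'(x) = 2·x + 3
  g(x) = 2·x + 2   ⇒   g'(x) = 2
  lim(x→∞) f'(x)/g'(x) = lim(x→∞) (2·x + 3)/(2)
  = ∞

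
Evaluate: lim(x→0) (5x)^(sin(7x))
This is an exponential indeterminate form.

For exponential indeterminate forms, take the natural log:
  Let L = lim(x→0) (5x)^(sin(7x))
  Then ln(L) = lim(x→0) [exponent × ln(base)]
  Evaluate using L'Hôpital or standard limits, then exponentiate.
  L = 1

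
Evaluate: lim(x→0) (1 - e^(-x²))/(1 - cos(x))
This is a 0/0 indeterminate form.

Apply L'Hôpital's rule: differentiate numerator and denominator separately.
  f(x) = 1 - e^(-x^2)   ⇒   f'(x) = 2·x·e^(-x^2)
  g(x) = 1 - cos(x)   ⇒   g'(x) = sin(x)
  lim(x→0) f'(x)/g'(x) = lim(x→0) (2·x·e^(-x^2))/(sin(x))
  = 2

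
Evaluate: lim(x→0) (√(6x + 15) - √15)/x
This is a standard limit.

Factor or rationalize the expression:
  lim(x→0) (√(6x + 15) - √15)/x = sqrt(15)/5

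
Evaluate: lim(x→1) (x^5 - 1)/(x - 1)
This is a standard limit.

Factor or rationalize the expression:
  lim(x→1) (x^5 - 1)/(x - 1) = 5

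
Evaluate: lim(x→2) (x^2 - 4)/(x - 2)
This is a standard limit.

Factor or rationalize the expression:
  lim(x→2) (x^2 - 4)/(x - 2) = 4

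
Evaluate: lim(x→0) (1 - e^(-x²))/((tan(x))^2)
This is a 0/0 indeterminate form.

Apply L'Hôpital's rule: differentiate numerator and denominator separately.
  f(x) = 1 - e^(-x^2)   ⇒   f'(x) = 2·x·e^(-x^2)
  g(x) = tan(x)^2   ⇒   g'(x) = (2·tan(x)^2 + 2)·tan(x)
  lim(x→0) f'(x)/g'(x) = lim(x→0) (2·x·e^(-x^2))/((2·tan(x)^2 + 2)·tan(x))
  = 1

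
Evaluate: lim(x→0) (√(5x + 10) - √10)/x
This is a standard limit.

Factor or rationalize the expression:
  lim(x→0) (√(5x + 10) - √10)/x = sqrt(10)/4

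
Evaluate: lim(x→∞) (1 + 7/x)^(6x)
This is an exponential indeterminate form.

For exponential indeterminate forms, take the natural log:
  Let L = lim(x→∞) (1 + 7/x)^(6x)
  Then ln(L) = lim(x→∞) [exponent × ln(base)]
  Evaluate using L'Hôpital or standard limits, then exponentiate.
  L = e^(42)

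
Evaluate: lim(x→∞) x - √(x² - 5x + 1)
This is an ∞-∞ indeterminate form.

Combine fractions or rationalize to convert ∞-∞ to 0/0 form:
  lim(x→∞) x - √(x² - 5x + 1) = 5/2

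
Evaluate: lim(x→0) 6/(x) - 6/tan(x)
This is an ∞-∞ indeterminate form.

Combine fractions or rationalize to convert ∞-∞ to 0/0 form:
  lim(x→0) 6/(x) - 6/tan(x) = 0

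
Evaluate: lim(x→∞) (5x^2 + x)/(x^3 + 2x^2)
This is an ∞/∞ indeterminate form.

Apply L'Hôpital's rule: differentiate numerator and denominator separately.
  f(x) = 5·x^2 + x   ⇒   f'(x) = 10·x + 1
  g(x) = x^3 + 2·x^2   ⇒   g'(x) = 3·x^2 + 4·x
  lim(x→∞) f'(x)/g'(x) = lim(x→∞) (10·x + 1)/(3·x^2 + 4·x)
  = 0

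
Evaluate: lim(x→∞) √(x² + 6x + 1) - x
This is an ∞-∞ indeterminate form.

Combine fractions or rationalize to convert ∞-∞ to 0/0 form:
  lim(x→∞) √(x² + 6x + 1) - x = 3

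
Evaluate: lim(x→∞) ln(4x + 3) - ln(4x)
This is an ∞-∞ indeterminate form.

Combine fractions or rationalize to convert ∞-∞ to 0/0 form:
  lim(x→∞) ln(4x + 3) - ln(4x) = 0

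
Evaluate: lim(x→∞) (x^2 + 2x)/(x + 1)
This is an ∞/∞ indeterminate form.

Apply L'Hôpital's rule: differentiate numerator and denominator separately.
  f(x) = x^2 + 2·x   ⇒   f'(x) = 2·x + 2
  g(x) = x + 1   ⇒   g'(x) = 1
  lim(x→∞) f'(x)/g'(x) = lim(x→∞) (2·x + 2)/(1)
  = ∞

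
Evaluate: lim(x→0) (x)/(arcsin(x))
This is a 0/0 indeterminate form.

Apply L'Hôpital's rule: differentiate numerator and denominator separately.
  f(x) = x   ⇒   f'(x) = 1
  g(x) = asin(x)   ⇒   g'(x) = 1/sqrt(1 - x^2)
  lim(x→0) f'(x)/g'(x) = lim(x→0) (1)/(1/sqrt(1 - x^2))
  = 1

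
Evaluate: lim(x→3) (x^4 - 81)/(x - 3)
This is a standard limit.

Factor or rationalize the expression:
  lim(x→3) (x^4 - 81)/(x - 3) = 108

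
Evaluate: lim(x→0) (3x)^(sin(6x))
This is an exponential indeterminate form.

For exponential indeterminate forms, take the natural log:
  Let L = lim(x→0) (3x)^(sin(6x))
  Then ln(L) = lim(x→0) [exponent × ln(base)]
  Evaluate using L'Hôpital or standard limits, then exponentiate.
  L = 1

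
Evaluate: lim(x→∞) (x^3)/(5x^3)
This is an ∞/∞ indeterminate form.

Apply L'Hôpital's rule: differentiate numerator and denominator separately.
  f(x) = x^3   ⇒   f'(x) = 3·x^2
  g(x) = 5·x^3   ⇒   g'(x) = 15·x^2
  lim(x→∞) f'(x)/g'(x) = lim(x→∞) (3·x^2)/(15·x^2)
  = 1/5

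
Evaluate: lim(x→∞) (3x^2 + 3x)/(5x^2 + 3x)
This is an ∞/∞ indeterminate form.

Apply L'Hôpital's rule: differentiate numerator and denominator separately.
  f(x) = 3·x^2 + 3·x   ⇒   f'(x) = 6·x + 3
  g(x) = 5·x^2 + 3·x   ⇒   g'(x) = 10·x + 3
  lim(x→∞) f'(x)/g'(x) = lim(x→∞) (6·x + 3)/(10·x + 3)
  = 3/5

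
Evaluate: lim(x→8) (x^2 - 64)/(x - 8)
This is a standard limit.

Factor or rationalize the expression:
  lim(x→8) (x^2 - 64)/(x - 8) = 16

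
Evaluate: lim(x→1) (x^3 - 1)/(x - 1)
This is a standard limit.

Factor or rationalize the expression:
  lim(x→1) (x^3 - 1)/(x - 1) = 3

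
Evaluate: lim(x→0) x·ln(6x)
This is a 0·∞ indeterminate form.

Rewrite 0·∞ as a quotient (0/0 or ∞/∞ form), then apply L'Hôpital's rule:
  lim(x→0) x·ln(6x) = 0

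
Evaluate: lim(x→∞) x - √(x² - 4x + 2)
This is an ∞-∞ indeterminate form.

Combine fractions or rationalize to convert ∞-∞ to 0/0 form:
  lim(x→∞) x - √(x² - 4x + 2) = 2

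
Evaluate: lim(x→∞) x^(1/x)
This is an exponential indeterminate form.

For exponential indeterminate forms, take the natural log:
  Let L = lim(x→∞) x^(1/x)
  Then ln(L) = lim(x→∞) [exponent × ln(base)]
  Evaluate using L'Hôpital or standard limits, then exponentiate.
  L = 1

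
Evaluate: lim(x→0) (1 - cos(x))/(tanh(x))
This is a 0/0 indeterminate form.

Apply L'Hôpital's rule: differentiate numerator and denominator separately.
  f(x) = 1 - cos(x)   ⇒   f'(x) = sin(x)
  g(x) = tanh(x)   ⇒   g'(x) = 1 - tanh(x)^2
  lim(x→0) f'(x)/g'(x) = lim(x→0) (sin(x))/(1 - tanh(x)^2)
  = 0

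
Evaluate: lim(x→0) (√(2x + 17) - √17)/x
This is a standard limit.

Factor or rationalize the expression:
  lim(x→0) (√(2x + 17) - √17)/x = sqrt(17)/17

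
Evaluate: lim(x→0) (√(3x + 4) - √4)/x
This is a standard limit.

Factor or rationalize the expression:
  lim(x→0) (√(3x + 4) - √4)/x = 3/4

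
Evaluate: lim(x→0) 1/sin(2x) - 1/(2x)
This is an ∞-∞ indeterminate form.

Combine fractions or rationalize to convert ∞-∞ to 0/0 form:
  lim(x→0) 1/sin(2x) - 1/(2x) = 0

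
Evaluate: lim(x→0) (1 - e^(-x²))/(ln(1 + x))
This is a 0/0 indeterminate form.

Apply L'Hôpital's rule: differentiate numerator and denominator separately.
  f(x) = 1 - e^(-x^2)   ⇒   f'(x) = 2·x·e^(-x^2)
  g(x) = ln(x + 1)   ⇒   g'(x) = 1/(x + 1)
  lim(x→0) f'(x)/g'(x) = lim(x→0) (2·x·e^(-x^2))/(1/(x + 1))
  = 0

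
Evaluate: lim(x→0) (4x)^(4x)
This is an exponential indeterminate form.

For exponential indeterminate forms, take the natural log:
  Let L = lim(x→0) (4x)^(4x)
  Then ln(L) = lim(x→0) [exponent × ln(base)]
  Evaluate using L'Hôpital or standard limits, then exponentiate.
  L = 1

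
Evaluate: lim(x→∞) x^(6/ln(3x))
This is an exponential indeterminate form.

For exponential indeterminate forms, take the natural log:
  Let L = lim(x→∞) x^(6/ln(3x))
  Then ln(L) = lim(x→∞) [exponent × ln(base)]
  Evaluate using L'Hôpital or standard limits, then exponentiate.
  L = e^(6)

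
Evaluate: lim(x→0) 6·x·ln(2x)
This is a 0·∞ indeterminate form.

Rewrite 0·∞ as a quotient (0/0 or ∞/∞ form), then apply L'Hôpital's rule:
  lim(x→0) 6·x·ln(2x) = 0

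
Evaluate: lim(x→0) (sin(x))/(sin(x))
This is a 0/0 indeterminate form.

Apply L'Hôpital's rule: differentiate numerator and denominator separately.
  f(x) = sin(x)   ⇒   f'(x) = cos(x)
  g(x) = sin(x)   ⇒   g'(x) = cos(x)
  lim(x→0) f'(x)/g'(x) = lim(x→0) (cos(x))/(cos(x))
  = 1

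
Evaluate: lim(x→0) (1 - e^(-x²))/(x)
This is a 0/0 indeterminate form.

Apply L'Hôpital's rule: differentiate numerator and denominator separately.
  f(x) = 1 - e^(-x^2)   ⇒   f'(x) = 2·x·e^(-x^2)
  g(x) = x   ⇒   g'(x) = 1
  lim(x→0) f'(x)/g'(x) = lim(x→0) (2·x·e^(-x^2))/(1)
  = 0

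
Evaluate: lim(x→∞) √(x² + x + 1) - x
This is an ∞-∞ indeterminate form.

Combine fractions or rationalize to convert ∞-∞ to 0/0 form:
  lim(x→∞) √(x² + x + 1) - x = 1/2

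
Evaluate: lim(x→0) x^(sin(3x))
This is an exponential indeterminate form.

For exponential indeterminate forms, take the natural log:
  Let L = lim(x→0) x^(sin(3x))
  Then ln(L) = lim(x→0) [exponent × ln(base)]
  Evaluate using L'Hôpital or standard limits, then exponentiate.
  L = 1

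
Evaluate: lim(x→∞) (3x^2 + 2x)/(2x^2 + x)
This is an ∞/∞ indeterminate form.

Apply L'Hôpital's rule: differentiate numerator and denominator separately.
  f(x) = 3·x^2 + 2·x   ⇒   f'(x) = 6·x + 2
  g(x) = 2·x^2 + x   ⇒   g'(x) = 4·x + 1
  lim(x→∞) f'(x)/g'(x) = lim(x→∞) (6·x + 2)/(4·x + 1)
  = 3/2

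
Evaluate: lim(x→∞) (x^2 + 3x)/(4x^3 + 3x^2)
This is an ∞/∞ indeterminate form.

Apply L'Hôpital's rule: differentiate numerator and denominator separately.
  f(x) = x^2 + 3·x   ⇒   f'(x) = 2·x + 3
  g(x) = 4·x^3 + 3·x^2   ⇒   g'(x) = 12·x^2 + 6·x
  lim(x→∞) f'(x)/g'(x) = lim(x→∞) (2·x + 3)/(12·x^2 + 6·x)
  = 0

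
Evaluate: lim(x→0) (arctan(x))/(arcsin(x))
This is a 0/0 indeterminate form.

Apply L'Hôpital's rule: differentiate numerator and denominator separately.
  f(x) = atan(x)   ⇒   f'(x) = 1/(x^2 + 1)
  g(x) = asin(x)   ⇒   g'(x) = 1/sqrt(1 - x^2)
  lim(x→0) f'(x)/g'(x) = lim(x→0) (1/(x^2 + 1))/(1/sqrt(1 - x^2))
  = 1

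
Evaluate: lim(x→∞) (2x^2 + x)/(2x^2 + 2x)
This is an ∞/∞ indeterminate form.

Apply L'Hôpital's rule: differentiate numerator and denominator separately.
  f(x) = 2·x^2 + x   ⇒   f'(x) = 4·x + 1
  g(x) = 2·x^2 + 2·x   ⇒   g'(x) = 4·x + 2
  lim(x→∞) f'(x)/g'(x) = lim(x→∞) (4·x + 1)/(4·x + 2)
  = 1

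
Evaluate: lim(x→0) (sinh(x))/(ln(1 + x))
This is a 0/0 indeterminate form.

Apply L'Hôpital's rule: differentiate numerator and denominator separately.
  f(x) = sinh(x)   ⇒   f'(x) = cosh(x)
  g(x) = ln(x + 1)   ⇒   g'(x) = 1/(x + 1)
  lim(x→0) f'(x)/g'(x) = lim(x→0) (cosh(x))/(1/(x + 1))
  = 1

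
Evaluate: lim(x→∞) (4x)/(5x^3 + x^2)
This is an ∞/∞ indeterminate form.

Apply L'Hôpital's rule: differentiate numerator and denominator separately.
  f(x) = 4·x   ⇒   f'(x) = 4
  g(x) = 5·x^3 + x^2   ⇒   g'(x) = 15·x^2 + 2·x
  lim(x→∞) f'(x)/g'(x) = lim(x→∞) (4)/(15·x^2 + 2·x)
  = 0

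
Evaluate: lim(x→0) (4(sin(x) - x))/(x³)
This is a 0/0 indeterminate form.

Apply L'Hôpital's rule: differentiate numerator and denominator separately.
  f(x) = -4·x + 4·sin(x)   ⇒   f'(x) = 4·cos(x) - 4
  g(x) = x^3   ⇒   g'(x) = 3·x^2
  lim(x→0) f'(x)/g'(x) = lim(x→0) (4·cos(x) - 4)/(3·x^2)
  = -2/3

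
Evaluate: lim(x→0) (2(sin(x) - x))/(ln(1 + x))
This is a 0/0 indeterminate form.

Apply L'Hôpital's rule: differentiate numerator and denominator separately.
  f(x) = -2·x + 2·sin(x)   ⇒   f'(x) = 2·cos(x) - 2
  g(x) = ln(x + 1)   ⇒   g'(x) = 1/(x + 1)
  lim(x→0) f'(x)/g'(x) = lim(x→0) (2·cos(x) - 2)/(1/(x + 1))
  = 0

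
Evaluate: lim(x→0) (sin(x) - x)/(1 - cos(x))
This is a 0/0 indeterminate form.

Apply L'Hôpital's rule: differentiate numerator and denominator separately.
  f(x) = -x + sin(x)   ⇒   f'(x) = cos(x) - 1
  g(x) = 1 - cos(x)   ⇒   g'(x) = sin(x)
  lim(x→0) f'(x)/g'(x) = lim(x→0) (cos(x) - 1)/(sin(x))
  = 0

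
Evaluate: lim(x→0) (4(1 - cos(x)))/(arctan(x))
This is a 0/0 indeterminate form.

Apply L'Hôpital's rule: differentiate numerator and denominator separately.
  f(x) = 4 - 4·cos(x)   ⇒   f'(x) = 4·sin(x)
  g(x) = atan(x)   ⇒   g'(x) = 1/(x^2 + 1)
  lim(x→0) f'(x)/g'(x) = lim(x→0) (4·sin(x))/(1/(x^2 + 1))
  = 0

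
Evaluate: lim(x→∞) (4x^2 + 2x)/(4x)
This is an ∞/∞ indeterminate form.

Apply L'Hôpital's rule: differentiate numerator and denominator separately.
  f(x) = 4·x^2 + 2·x   ⇒   f'(x) = 8·x + 2
  g(x) = 4·x   ⇒   g'(x) = 4
  lim(x→∞) f'(x)/g'(x) = lim(x→∞) (8·x + 2)/(4)
  = ∞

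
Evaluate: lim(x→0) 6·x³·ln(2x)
This is a 0·∞ indeterminate form.

Rewrite 0·∞ as a quotient (0/0 or ∞/∞ form), then apply L'Hôpital's rule:
  lim(x→0) 6·x³·ln(2x) = 0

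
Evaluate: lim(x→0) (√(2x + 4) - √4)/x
This is a standard limit.

Factor or rationalize the expression:
  lim(x→0) (√(2x + 4) - √4)/x = 1/2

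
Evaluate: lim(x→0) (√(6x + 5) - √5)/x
This is a standard limit.

Factor or rationalize the expression:
  lim(x→0) (√(6x + 5) - √5)/x = 3·sqrt(5)/5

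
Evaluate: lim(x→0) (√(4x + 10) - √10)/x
This is a standard limit.

Factor or rationalize the expression:
  lim(x→0) (√(4x + 10) - √10)/x = sqrt(10)/5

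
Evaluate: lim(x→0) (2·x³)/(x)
This is a 0/0 indeterminate form.

Apply L'Hôpital's rule: differentiate numerator and denominator separately.
  f(x) = 2·x^3   ⇒   f'(x) = 6·x^2
  g(x) = x   ⇒   g'(x) = 1
  lim(x→0) f'(x)/g'(x) = lim(x→0) (6·x^2)/(1)
  = 0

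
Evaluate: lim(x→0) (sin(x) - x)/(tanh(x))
This is a 0/0 indeterminate form.

Apply L'Hôpital's rule: differentiate numerator and denominator separately.
  f(x) = -x + sin(x)   ⇒   f'(x) = cos(x) - 1
  g(x) = tanh(x)   ⇒   g'(x) = 1 - tanh(x)^2
  lim(x→0) f'(x)/g'(x) = lim(x→0) (cos(x) - 1)/(1 - tanh(x)^2)
  = 0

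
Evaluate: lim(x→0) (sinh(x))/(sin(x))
This is a 0/0 indeterminate form.

Apply L'Hôpital's rule: differentiate numerator and denominator separately.
  f(x) = sinh(x)   ⇒   f'(x) = cosh(x)
  g(x) = sin(x)   ⇒   g'(x) = cos(x)
  lim(x→0) f'(x)/g'(x) = lim(x→0) (cosh(x))/(cos(x))
  = 1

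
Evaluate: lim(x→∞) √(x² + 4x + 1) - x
This is an ∞-∞ indeterminate form.

Combine fractions or rationalize to convert ∞-∞ to 0/0 form:
  lim(x→∞) √(x² + 4x + 1) - x = 2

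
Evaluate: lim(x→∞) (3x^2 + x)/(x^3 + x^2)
This is an ∞/∞ indeterminate form.

Apply L'Hôpital's rule: differentiate numerator and denominator separately.
  f(x) = 3·x^2 + x   ⇒   f'(x) = 6·x + 1
  g(x) = x^3 + x^2   ⇒   g'(x) = 3·x^2 + 2·x
  lim(x→∞) f'(x)/g'(x) = lim(x→∞) (6·x + 1)/(3·x^2 + 2·x)
  = 0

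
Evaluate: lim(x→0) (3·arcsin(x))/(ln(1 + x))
This is a 0/0 indeterminate form.

Apply L'Hôpital's rule: differentiate numerator and denominator separately.
  f(x) = 3·asin(x)   ⇒   f'(x) = 3/sqrt(1 - x^2)
  g(x) = ln(x + 1)   ⇒   g'(x) = 1/(x + 1)
  lim(x→0) f'(x)/g'(x) = lim(x→0) (3/sqrt(1 - x^2))/(1/(x + 1))
  = 3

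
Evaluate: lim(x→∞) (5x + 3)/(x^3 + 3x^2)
This is an ∞/∞ indeterminate form.

Apply L'Hôpital's rule: differentiate numerator and denominator separately.
  f(x) = 5·x + 3   ⇒   f'(x) = 5
  g(x) = x^3 + 3·x^2   ⇒   g'(x) = 3·x^2 + 6·x
  lim(x→∞) f'(x)/g'(x) = lim(x→∞) (5)/(3·x^2 + 6·x)
  = 0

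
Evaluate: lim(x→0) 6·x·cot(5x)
This is a 0·∞ indeterminate form.

Rewrite 0·∞ as a quotient (0/0 or ∞/∞ form), then apply L'Hôpital's rule:
  lim(x→0) 6·x·cot(5x) = 6/5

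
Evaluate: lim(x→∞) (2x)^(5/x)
This is an exponential indeterminate form.

For exponential indeterminate forms, take the natural log:
  Let L = lim(x→∞) (2x)^(5/x)
  Then ln(L) = lim(x→∞) [exponent × ln(base)]
  Evaluate using L'Hôpital or standard limits, then exponentiate.
  L = 1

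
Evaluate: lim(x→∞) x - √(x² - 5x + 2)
This is an ∞-∞ indeterminate form.

Combine fractions or rationalize to convert ∞-∞ to 0/0 form:
  lim(x→∞) x - √(x² - 5x + 2) = 5/2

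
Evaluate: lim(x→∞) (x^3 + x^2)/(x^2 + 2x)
This is an ∞/∞ indeterminate form.

Apply L'Hôpital's rule: differentiate numerator and denominator separately.
  f(x) = x^3 + x^2   ⇒   f'(x) = 3·x^2 + 2·x
  g(x) = x^2 + 2·x   ⇒   g'(x) = 2·x + 2
  lim(x→∞) f'(x)/g'(x) = lim(x→∞) (3·x^2 + 2·x)/(2·x + 2)
  = ∞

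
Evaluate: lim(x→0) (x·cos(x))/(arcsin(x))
This is a 0/0 indeterminate form.

Apply L'Hôpital's rule: differentiate numerator and denominator separately.
  f(x) = x·cos(x)   ⇒   f'(x) = -x·sin(x) + cos(x)
  g(x) = asin(x)   ⇒   g'(x) = 1/sqrt(1 - x^2)
  lim(x→0) f'(x)/g'(x) = lim(x→0) (-x·sin(x) + cos(x))/(1/sqrt(1 - x^2))
  = 1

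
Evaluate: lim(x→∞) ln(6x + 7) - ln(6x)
This is an ∞-∞ indeterminate form.

Combine fractions or rationalize to convert ∞-∞ to 0/0 form:
  lim(x→∞) ln(6x + 7) - ln(6x) = 0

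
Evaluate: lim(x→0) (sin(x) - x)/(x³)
This is a 0/0 indeterminate form.

Apply L'Hôpital's rule: differentiate numerator and denominator separately.
  f(x) = -x + sin(x)   ⇒   f'(x) = cos(x) - 1
  g(x) = x^3   ⇒   g'(x) = 3·x^2
  lim(x→0) f'(x)/g'(x) = lim(x→0) (cos(x) - 1)/(3·x^2)
  = -1/6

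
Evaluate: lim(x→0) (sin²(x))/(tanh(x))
This is a 0/0 indeterminate form.

Apply L'Hôpital's rule: differentiate numerator and denominator separately.
  f(x) = sin(x)^2   ⇒   f'(x) = 2·sin(x)·cos(x)
  g(x) = tanh(x)   ⇒   g'(x) = 1 - tanh(x)^2
  lim(x→0) f'(x)/g'(x) = lim(x→0) (2·sin(x)·cos(x))/(1 - tanh(x)^2)
  = 0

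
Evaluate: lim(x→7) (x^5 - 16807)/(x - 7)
This is a standard limit.

Factor or rationalize the expression:
  lim(x→7) (x^5 - 16807)/(x - 7) = 12005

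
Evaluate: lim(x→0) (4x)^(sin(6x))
This is an exponential indeterminate form.

For exponential indeterminate forms, take the natural log:
  Let L = lim(x→0) (4x)^(sin(6x))
  Then ln(L) = lim(x→0) [exponent × ln(base)]
  Evaluate using L'Hôpital or standard limits, then exponentiate.
  L = 1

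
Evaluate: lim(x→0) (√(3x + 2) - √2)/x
This is a standard limit.

Factor or rationalize the expression:
  lim(x→0) (√(3x + 2) - √2)/x = 3·sqrt(2)/4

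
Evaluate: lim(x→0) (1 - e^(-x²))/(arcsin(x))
This is a 0/0 indeterminate form.

Apply L'Hôpital's rule: differentiate numerator and denominator separately.
  f(x) = 1 - e^(-x^2)   ⇒   f'(x) = 2·x·e^(-x^2)
  g(x) = asin(x)   ⇒   g'(x) = 1/sqrt(1 - x^2)
  lim(x→0) f'(x)/g'(x) = lim(x→0) (2·x·e^(-x^2))/(1/sqrt(1 - x^2))
  = 0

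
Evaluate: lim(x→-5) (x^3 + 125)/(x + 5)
This is a standard limit.

Factor or rationalize the expression:
  lim(x→-5) (x^3 + 125)/(x + 5) = 75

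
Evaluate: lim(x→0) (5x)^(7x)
This is an exponential indeterminate form.

For exponential indeterminate forms, take the natural log:
  Let L = lim(x→0) (5x)^(7x)
  Then ln(L) = lim(x→0) [exponent × ln(base)]
  Evaluate using L'Hôpital or standard limits, then exponentiate.
  L = 1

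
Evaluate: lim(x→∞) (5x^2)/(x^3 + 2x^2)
This is an ∞/∞ indeterminate form.

Apply L'Hôpital's rule: differentiate numerator and denominator separately.
  f(x) = 5·x^2   ⇒   f'(x) = 10·x
  g(x) = x^3 + 2·x^2   ⇒   g'(x) = 3·x^2 + 4·x
  lim(x→∞) f'(x)/g'(x) = lim(x→∞) (10·x)/(3·x^2 + 4·x)
  = 0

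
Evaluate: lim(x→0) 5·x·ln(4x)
This is a 0·∞ indeterminate form.

Rewrite 0·∞ as a quotient (0/0 or ∞/∞ form), then apply L'Hôpital's rule:
  lim(x→0) 5·x·ln(4x) = 0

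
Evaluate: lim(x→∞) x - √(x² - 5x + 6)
This is an ∞-∞ indeterminate form.

Combine fractions or rationalize to convert ∞-∞ to 0/0 form:
  lim(x→∞) x - √(x² - 5x + 6) = 5/2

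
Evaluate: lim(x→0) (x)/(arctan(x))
This is a 0/0 indeterminate form.

Apply L'Hôpital's rule: differentiate numerator and denominator separately.
  f(x) = x   ⇒   f'(x) = 1
  g(x) = atan(x)   ⇒   g'(x) = 1/(x^2 + 1)
  lim(x→0) f'(x)/g'(x) = lim(x→0) (1)/(1/(x^2 + 1))
  = 1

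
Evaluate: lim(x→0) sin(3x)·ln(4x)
This is a 0·∞ indeterminate form.

Rewrite 0·∞ as a quotient (0/0 or ∞/∞ form), then apply L'Hôpital's rule:
  lim(x→0) sin(3x)·ln(4x) = 0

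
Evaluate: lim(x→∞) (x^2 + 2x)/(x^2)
This is an ∞/∞ indeterminate form.

Apply L'Hôpital's rule: differentiate numerator and denominator separately.
  f(x) = x^2 + 2·x   ⇒   f'(x) = 2·x + 2
  g(x) = x^2   ⇒   g'(x) = 2·x
  lim(x→∞) f'(x)/g'(x) = lim(x→∞) (2·x + 2)/(2·x)
  = 1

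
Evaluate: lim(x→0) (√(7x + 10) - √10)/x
This is a standard limit.

Factor or rationalize the expression:
  lim(x→0) (√(7x + 10) - √10)/x = 7·sqrt(10)/20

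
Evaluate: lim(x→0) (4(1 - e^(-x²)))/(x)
This is a 0/0 indeterminate form.

Apply L'Hôpital's rule: differentiate numerator and denominator separately.
  f(x) = 4 - 4·e^(-x^2)   ⇒   f'(x) = 8·x·e^(-x^2)
  g(x) = x   ⇒   g'(x) = 1
  lim(x→0) f'(x)/g'(x) = lim(x→0) (8·x·e^(-x^2))/(1)
  = 0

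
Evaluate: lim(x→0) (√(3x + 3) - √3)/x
This is a standard limit.

Factor or rationalize the expression:
  lim(x→0) (√(3x + 3) - √3)/x = sqrt(3)/2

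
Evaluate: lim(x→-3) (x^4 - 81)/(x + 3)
This is a standard limit.

Factor or rationalize the expression:
  lim(x→-3) (x^4 - 81)/(x + 3) = -108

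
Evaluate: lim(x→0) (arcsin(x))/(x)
This is a 0/0 indeterminate form.

Apply L'Hôpital's rule: differentiate numerator and denominator separately.
  f(x) = asin(x)   ⇒   f'(x) = 1/sqrt(1 - x^2)
  g(x) = x   ⇒   g'(x) = 1
  lim(x→0) f'(x)/g'(x) = lim(x→0) (1/sqrt(1 - x^2))/(1)
  = 1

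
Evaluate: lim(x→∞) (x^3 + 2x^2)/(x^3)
This is an ∞/∞ indeterminate form.

Apply L'Hôpital's rule: differentiate numerator and denominator separately.
  f(x) = x^3 + 2·x^2   ⇒   f'(x) = 3·x^2 + 4·x
  g(x) = x^3   ⇒   g'(x) = 3·x^2
  lim(x→∞) f'(x)/g'(x) = lim(x→∞) (3·x^2 + 4·x)/(3·x^2)
  = 1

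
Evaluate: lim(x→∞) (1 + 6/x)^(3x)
This is an exponential indeterminate form.

For exponential indeterminate forms, take the natural log:
  Let L = lim(x→∞) (1 + 6/x)^(3x)
  Then ln(L) = lim(x→∞) [exponent × ln(base)]
  Evaluate using L'Hôpital or standard limits, then exponentiate.
  L = e^(18)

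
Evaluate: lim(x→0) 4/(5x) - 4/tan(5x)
This is an ∞-∞ indeterminate form.

Combine fractions or rationalize to convert ∞-∞ to 0/0 form:
  lim(x→0) 4/(5x) - 4/tan(5x) = 0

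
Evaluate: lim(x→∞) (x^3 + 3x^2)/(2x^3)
This is an ∞/∞ indeterminate form.

Apply L'Hôpital's rule: differentiate numerator and denominator separately.
  f(x) = x^3 + 3·x^2   ⇒   f'(x) = 3·x^2 + 6·x
  g(x) = 2·x^3   ⇒   g'(x) = 6·x^2
  lim(x→∞) f'(x)/g'(x) = lim(x→∞) (3·x^2 + 6·x)/(6·x^2)
  = 1/2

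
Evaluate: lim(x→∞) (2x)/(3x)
This is an ∞/∞ indeterminate form.

Apply L'Hôpital's rule: differentiate numerator and denominator separately.
  f(x) = 2·x   ⇒   f'(x) = 2
  g(x) = 3·x   ⇒   g'(x) = 3
  lim(x→∞) f'(x)/g'(x) = lim(x→∞) (2)/(3)
  = 2/3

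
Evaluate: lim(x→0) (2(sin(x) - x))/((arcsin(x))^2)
This is a 0/0 indeterminate form.

Apply L'Hôpital's rule: differentiate numerator and denominator separately.
  f(x) = -2·x + 2·sin(x)   ⇒   f'(x) = 2·cos(x) - 2
  g(x) = asin(x)^2   ⇒   g'(x) = 2·asin(x)/sqrt(1 - x^2)
  lim(x→0) f'(x)/g'(x) = lim(x→0) (2·cos(x) - 2)/(2·asin(x)/sqrt(1 - x^2))
  = 0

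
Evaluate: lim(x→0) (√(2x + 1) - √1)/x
This is a standard limit.

Factor or rationalize the expression:
  lim(x→0) (√(2x + 1) - √1)/x = 1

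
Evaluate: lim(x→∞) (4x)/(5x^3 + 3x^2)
This is an ∞/∞ indeterminate form.

Apply L'Hôpital's rule: differentiate numerator and denominator separately.
  f(x) = 4·x   ⇒   f'(x) = 4
  g(x) = 5·x^3 + 3·x^2   ⇒   g'(x) = 15·x^2 + 6·x
  lim(x→∞) f'(x)/g'(x) = lim(x→∞) (4)/(15·x^2 + 6·x)
  = 0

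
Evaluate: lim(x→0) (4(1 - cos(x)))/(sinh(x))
This is a 0/0 indeterminate form.

Apply L'Hôpital's rule: differentiate numerator and denominator separately.
  f(x) = 4 - 4·cos(x)   ⇒   f'(x) = 4·sin(x)
  g(x) = sinh(x)   ⇒   g'(x) = cosh(x)
  lim(x→0) f'(x)/g'(x) = lim(x→0) (4·sin(x))/(cosh(x))
  = 0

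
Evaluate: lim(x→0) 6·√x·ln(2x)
This is a 0·∞ indeterminate form.

Rewrite 0·∞ as a quotient (0/0 or ∞/∞ form), then apply L'Hôpital's rule:
  lim(x→0) 6·√x·ln(2x) = 0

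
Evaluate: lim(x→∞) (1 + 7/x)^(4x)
This is an exponential indeterminate form.

For exponential indeterminate forms, take the natural log:
  Let L = lim(x→∞) (1 + 7/x)^(4x)
  Then ln(L) = lim(x→∞) [exponent × ln(base)]
  Evaluate using L'Hôpital or standard limits, then exponentiate.
  L = e^(28)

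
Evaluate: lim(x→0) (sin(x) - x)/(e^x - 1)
This is a 0/0 indeterminate form.

Apply L'Hôpital's rule: differentiate numerator and denominator separately.
  f(x) = -x + sin(x)   ⇒   f'(x) = cos(x) - 1
  g(x) = e^(x) - 1   ⇒   g'(x) = e^(x)
  lim(x→0) f'(x)/g'(x) = lim(x→0) (cos(x) - 1)/(e^(x))
  = 0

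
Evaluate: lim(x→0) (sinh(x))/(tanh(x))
This is a 0/0 indeterminate form.

Apply L'Hôpital's rule: differentiate numerator and denominator separately.
  f(x) = sinh(x)   ⇒   f'(x) = cosh(x)
  g(x) = tanh(x)   ⇒   g'(x) = 1 - tanh(x)^2
  lim(x→0) f'(x)/g'(x) = lim(x→0) (cosh(x))/(1 - tanh(x)^2)
  = 1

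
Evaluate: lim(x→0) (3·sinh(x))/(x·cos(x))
This is a 0/0 indeterminate form.

Apply L'Hôpital's rule: differentiate numerator and denominator separately.
  f(x) = 3·sinh(x)   ⇒   f'(x) = 3·cosh(x)
  g(x) = x·cos(x)   ⇒   g'(x) = -x·sin(x) + cos(x)
  lim(x→0) f'(x)/g'(x) = lim(x→0) (3·cosh(x))/(-x·sin(x) + cos(x))
  = 3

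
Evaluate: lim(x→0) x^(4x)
This is an exponential indeterminate form.

For exponential indeterminate forms, take the natural log:
  Let L = lim(x→0) x^(4x)
  Then ln(L) = lim(x→0) [exponent × ln(base)]
  Evaluate using L'Hôpital or standard limits, then exponentiate.
  L = 1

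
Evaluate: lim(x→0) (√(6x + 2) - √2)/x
This is a standard limit.

Factor or rationalize the expression:
  lim(x→0) (√(6x + 2) - √2)/x = 3·sqrt(2)/2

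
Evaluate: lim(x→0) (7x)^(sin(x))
This is an exponential indeterminate form.

For exponential indeterminate forms, take the natural log:
  Let L = lim(x→0) (7x)^(sin(x))
  Then ln(L) = lim(x→0) [exponent × ln(base)]
  Evaluate using L'Hôpital or standard limits, then exponentiate.
  L = 1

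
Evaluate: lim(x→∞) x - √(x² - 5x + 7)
This is an ∞-∞ indeterminate form.

Combine fractions or rationalize to convert ∞-∞ to 0/0 form:
  lim(x→∞) x - √(x² - 5x + 7) = 5/2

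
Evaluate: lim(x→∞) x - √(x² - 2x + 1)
This is an ∞-∞ indeterminate form.

Combine fractions or rationalize to convert ∞-∞ to 0/0 form:
  lim(x→∞) x - √(x² - 2x + 1) = 1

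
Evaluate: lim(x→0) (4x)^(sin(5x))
This is an exponential indeterminate form.

For exponential indeterminate forms, take the natural log:
  Let L = lim(x→0) (4x)^(sin(5x))
  Then ln(L) = lim(x→0) [exponent × ln(base)]
  Evaluate using L'Hôpital or standard limits, then exponentiate.
  L = 1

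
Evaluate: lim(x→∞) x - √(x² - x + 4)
This is an ∞-∞ indeterminate form.

Combine fractions or rationalize to convert ∞-∞ to 0/0 form:
  lim(x→∞) x - √(x² - x + 4) = 1/2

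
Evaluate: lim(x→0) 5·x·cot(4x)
This is a 0·∞ indeterminate form.

Rewrite 0·∞ as a quotient (0/0 or ∞/∞ form), then apply L'Hôpital's rule:
  lim(x→0) 5·x·cot(4x) = 5/4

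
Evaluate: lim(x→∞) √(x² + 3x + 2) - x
This is an ∞-∞ indeterminate form.

Combine fractions or rationalize to convert ∞-∞ to 0/0 form:
  lim(x→∞) √(x² + 3x + 2) - x = 3/2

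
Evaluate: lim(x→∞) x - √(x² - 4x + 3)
This is an ∞-∞ indeterminate form.

Combine fractions or rationalize to convert ∞-∞ to 0/0 form:
  lim(x→∞) x - √(x² - 4x + 3) = 2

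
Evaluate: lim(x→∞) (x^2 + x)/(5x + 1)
This is an ∞/∞ indeterminate form.

Apply L'Hôpital's rule: differentiate numerator and denominator separately.
  f(x) = x^2 + x   ⇒   f'(x) = 2·x + 1
  g(x) = 5·x + 1   ⇒   g'(x) = 5
  lim(x→∞) f'(x)/g'(x) = lim(x→∞) (2·x + 1)/(5)
  = ∞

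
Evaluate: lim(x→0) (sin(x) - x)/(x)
This is a 0/0 indeterminate form.

Apply L'Hôpital's rule: differentiate numerator and denominator separately.
  f(x) = -x + sin(x)   ⇒   f'(x) = cos(x) - 1
  g(x) = x   ⇒   g'(x) = 1
  lim(x→0) f'(x)/g'(x) = lim(x→0) (cos(x) - 1)/(1)
  = 0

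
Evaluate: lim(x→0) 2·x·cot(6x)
This is a 0·∞ indeterminate form.

Rewrite 0·∞ as a quotient (0/0 or ∞/∞ form), then apply L'Hôpital's rule:
  lim(x→0) 2·x·cot(6x) = 1/3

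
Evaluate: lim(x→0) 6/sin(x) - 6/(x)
This is an ∞-∞ indeterminate form.

Combine fractions or rationalize to convert ∞-∞ to 0/0 form:
  lim(x→0) 6/sin(x) - 6/(x) = 0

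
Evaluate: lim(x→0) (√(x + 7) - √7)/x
This is a standard limit.

Factor or rationalize the expression:
  lim(x→0) (√(x + 7) - √7)/x = sqrt(7)/14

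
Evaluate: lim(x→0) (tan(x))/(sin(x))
This is a 0/0 indeterminate form.

Apply L'Hôpital's rule: differentiate numerator and denominator separately.
  f(x) = tan(x)   ⇒   f'(x) = tan(x)^2 + 1
  g(x) = sin(x)   ⇒   g'(x) = cos(x)
  lim(x→0) f'(x)/g'(x) = lim(x→0) (tan(x)^2 + 1)/(cos(x))
  = 1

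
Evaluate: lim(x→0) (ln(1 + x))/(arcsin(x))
This is a 0/0 indeterminate form.

Apply L'Hôpital's rule: differentiate numerator and denominator separately.
  f(x) = ln(x + 1)   ⇒   f'(x) = 1/(x + 1)
  g(x) = asin(x)   ⇒   g'(x) = 1/sqrt(1 - x^2)
  lim(x→0) f'(x)/g'(x) = lim(x→0) (1/(x + 1))/(1/sqrt(1 - x^2))
  = 1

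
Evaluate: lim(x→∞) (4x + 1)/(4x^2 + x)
This is an ∞/∞ indeterminate form.

Apply L'Hôpital's rule: differentiate numerator and denominator separately.
  f(x) = 4·x + 1   ⇒   f'(x) = 4
  g(x) = 4·x^2 + x   ⇒   g'(x) = 8·x + 1
  lim(x→∞) f'(x)/g'(x) = lim(x→∞) (4)/(8·x + 1)
  = 0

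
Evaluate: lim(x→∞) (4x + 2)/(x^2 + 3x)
This is an ∞/∞ indeterminate form.

Apply L'Hôpital's rule: differentiate numerator and denominator separately.
  f(x) = 4·x + 2   ⇒   f'(x) = 4
  g(x) = x^2 + 3·x   ⇒   g'(x) = 2·x + 3
  lim(x→∞) f'(x)/g'(x) = lim(x→∞) (4)/(2·x + 3)
  = 0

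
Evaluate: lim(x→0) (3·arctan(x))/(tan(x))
This is a 0/0 indeterminate form.

Apply L'Hôpital's rule: differentiate numerator and denominator separately.
  f(x) = 3·atan(x)   ⇒   f'(x) = 3/(x^2 + 1)
  g(x) = tan(x)   ⇒   g'(x) = tan(x)^2 + 1
  lim(x→0) f'(x)/g'(x) = lim(x→0) (3/(x^2 + 1))/(tan(x)^2 + 1)
  = 3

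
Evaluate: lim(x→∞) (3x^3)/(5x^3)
This is an ∞/∞ indeterminate form.

Apply L'Hôpital's rule: differentiate numerator and denominator separately.
  f(x) = 3·x^3   ⇒   f'(x) = 9·x^2
  g(x) = 5·x^3   ⇒   g'(x) = 15·x^2
  lim(x→∞) f'(x)/g'(x) = lim(x→∞) (9·x^2)/(15·x^2)
  = 3/5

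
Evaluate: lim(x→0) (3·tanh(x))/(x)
This is a 0/0 indeterminate form.

Apply L'Hôpital's rule: differentiate numerator and denominator separately.
  f(x) = 3·tanh(x)   ⇒   f'(x) = 3 - 3·tanh(x)^2
  g(x) = x   ⇒   g'(x) = 1
  lim(x→0) f'(x)/g'(x) = lim(x→0) (3 - 3·tanh(x)^2)/(1)
  = 3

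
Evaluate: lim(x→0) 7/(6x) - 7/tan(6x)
This is an ∞-∞ indeterminate form.

Combine fractions or rationalize to convert ∞-∞ to 0/0 form:
  lim(x→0) 7/(6x) - 7/tan(6x) = 0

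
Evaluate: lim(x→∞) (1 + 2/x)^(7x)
This is an exponential indeterminate form.

For exponential indeterminate forms, take the natural log:
  Let L = lim(x→∞) (1 + 2/x)^(7x)
  Then ln(L) = lim(x→∞) [exponent × ln(base)]
  Evaluate using L'Hôpital or standard limits, then exponentiate.
  L = e^(14)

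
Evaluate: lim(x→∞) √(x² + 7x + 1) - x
This is an ∞-∞ indeterminate form.

Combine fractions or rationalize to convert ∞-∞ to 0/0 form:
  lim(x→∞) √(x² + 7x + 1) - x = 7/2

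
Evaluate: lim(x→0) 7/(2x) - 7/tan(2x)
This is an ∞-∞ indeterminate form.

Combine fractions or rationalize to convert ∞-∞ to 0/0 form:
  lim(x→0) 7/(2x) - 7/tan(2x) = 0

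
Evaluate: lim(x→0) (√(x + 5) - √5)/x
This is a standard limit.

Factor or rationalize the expression:
  lim(x→0) (√(x + 5) - √5)/x = sqrt(5)/10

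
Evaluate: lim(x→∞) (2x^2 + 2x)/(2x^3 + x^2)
This is an ∞/∞ indeterminate form.

Apply L'Hôpital's rule: differentiate numerator and denominator separately.
  f(x) = 2·x^2 + 2·x   ⇒   f'(x) = 4·x + 2
  g(x) = 2·x^3 + x^2   ⇒   g'(x) = 6·x^2 + 2·x
  lim(x→∞) f'(x)/g'(x) = lim(x→∞) (4·x + 2)/(6·x^2 + 2·x)
  = 0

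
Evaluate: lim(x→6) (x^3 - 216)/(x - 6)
This is a standard limit.

Factor or rationalize the expression:
  lim(x→6) (x^3 - 216)/(x - 6) = 108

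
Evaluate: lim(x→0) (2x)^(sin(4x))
This is an exponential indeterminate form.

For exponential indeterminate forms, take the natural log:
  Let L = lim(x→0) (2x)^(sin(4x))
  Then ln(L) = lim(x→0) [exponent × ln(base)]
  Evaluate using L'Hôpital or standard limits, then exponentiate.
  L = 1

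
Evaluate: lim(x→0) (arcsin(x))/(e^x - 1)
This is a 0/0 indeterminate form.

Apply L'Hôpital's rule: differentiate numerator and denominator separately.
  f(x) = asin(x)   ⇒   f'(x) = 1/sqrt(1 - x^2)
  g(x) = e^(x) - 1   ⇒   g'(x) = e^(x)
  lim(x→0) f'(x)/g'(x) = lim(x→0) (1/sqrt(1 - x^2))/(e^(x))
  = 1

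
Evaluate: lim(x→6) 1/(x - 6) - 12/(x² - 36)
This is an ∞-∞ indeterminate form.

Combine fractions or rationalize to convert ∞-∞ to 0/0 form:
  lim(x→6) 1/(x - 6) - 12/(x² - 36) = 1/12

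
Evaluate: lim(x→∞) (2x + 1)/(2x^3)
This is an ∞/∞ indeterminate form.

Apply L'Hôpital's rule: differentiate numerator and denominator separately.
  f(x) = 2·x + 1   ⇒   f'(x) = 2
  g(x) = 2·x^3   ⇒   g'(x) = 6·x^2
  lim(x→∞) f'(x)/g'(x) = lim(x→∞) (2)/(6·x^2)
  = 0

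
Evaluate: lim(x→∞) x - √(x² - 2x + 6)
This is an ∞-∞ indeterminate form.

Combine fractions or rationalize to convert ∞-∞ to 0/0 form:
  lim(x→∞) x - √(x² - 2x + 6) = 1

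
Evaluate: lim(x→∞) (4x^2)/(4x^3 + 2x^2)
This is an ∞/∞ indeterminate form.

Apply L'Hôpital's rule: differentiate numerator and denominator separately.
  f(x) = 4·x^2   ⇒   f'(x) = 8·x
  g(x) = 4·x^3 + 2·x^2   ⇒   g'(x) = 12·x^2 + 4·x
  lim(x→∞) f'(x)/g'(x) = lim(x→∞) (8·x)/(12·x^2 + 4·x)
  = 0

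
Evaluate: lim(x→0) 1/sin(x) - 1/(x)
This is an ∞-∞ indeterminate form.

Combine fractions or rationalize to convert ∞-∞ to 0/0 form:
  lim(x→0) 1/sin(x) - 1/(x) = 0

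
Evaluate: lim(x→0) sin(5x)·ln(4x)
This is a 0·∞ indeterminate form.

Rewrite 0·∞ as a quotient (0/0 or ∞/∞ form), then apply L'Hôpital's rule:
  lim(x→0) sin(5x)·ln(4x) = 0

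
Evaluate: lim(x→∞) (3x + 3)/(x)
This is an ∞/∞ indeterminate form.

Apply L'Hôpital's rule: differentiate numerator and denominator separately.
  f(x) = 3·x + 3   ⇒   f'(x) = 3
  g(x) = x   ⇒   g'(x) = 1
  lim(x→∞) f'(x)/g'(x) = lim(x→∞) (3)/(1)
  = 3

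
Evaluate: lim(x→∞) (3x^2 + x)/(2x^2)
This is an ∞/∞ indeterminate form.

Apply L'Hôpital's rule: differentiate numerator and denominator separately.
  f(x) = 3·x^2 + x   ⇒   f'(x) = 6·x + 1
  g(x) = 2·x^2   ⇒   g'(x) = 4·x
  lim(x→∞) f'(x)/g'(x) = lim(x→∞) (6·x + 1)/(4·x)
  = 3/2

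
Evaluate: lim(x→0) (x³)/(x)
This is a 0/0 indeterminate form.

Apply L'Hôpital's rule: differentiate numerator and denominator separately.
  f(x) = x^3   ⇒   f'(x) = 3·x^2
  g(x) = x   ⇒   g'(x) = 1
  lim(x→0) f'(x)/g'(x) = lim(x→0) (3·x^2)/(1)
  = 0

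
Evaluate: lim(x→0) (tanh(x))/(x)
This is a 0/0 indeterminate form.

Apply L'Hôpital's rule: differentiate numerator and denominator separately.
  f(x) = tanh(x)   ⇒   f'(x) = 1 - tanh(x)^2
  g(x) = x   ⇒   g'(x) = 1
  lim(x→0) f'(x)/g'(x) = lim(x→0) (1 - tanh(x)^2)/(1)
  = 1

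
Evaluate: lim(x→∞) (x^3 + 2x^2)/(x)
This is an ∞/∞ indeterminate form.

Apply L'Hôpital's rule: differentiate numerator and denominator separately.
  f(x) = x^3 + 2·x^2   ⇒   f'(x) = 3·x^2 + 4·x
  g(x) = x   ⇒   g'(x) = 1
  lim(x→∞) f'(x)/g'(x) = lim(x→∞) (3·x^2 + 4·x)/(1)
  = ∞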